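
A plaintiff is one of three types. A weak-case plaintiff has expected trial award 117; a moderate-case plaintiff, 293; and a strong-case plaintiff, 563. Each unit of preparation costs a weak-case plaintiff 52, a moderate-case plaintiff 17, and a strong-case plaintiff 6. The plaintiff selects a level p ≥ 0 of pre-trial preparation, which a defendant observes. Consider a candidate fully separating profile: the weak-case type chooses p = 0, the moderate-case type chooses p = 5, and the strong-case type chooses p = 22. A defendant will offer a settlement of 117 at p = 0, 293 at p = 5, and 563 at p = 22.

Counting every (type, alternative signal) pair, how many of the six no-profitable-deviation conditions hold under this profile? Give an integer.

Weak-case (own payoff 117): to p=5 gives 293 − 52×5 = 33 → no gain ✓; to p=22 gives 563 − 52×22 = -581 → no gain ✓.
Moderate-case (own payoff 293 − 17×5 = 208): to p=0 gives 117 → no gain ✓; to p=22 gives 563 − 17×22 = 189 → no gain ✓.
Strong-case (own payoff 563 − 6×22 = 431): to p=0 gives 117 → no gain ✓; to p=5 gives 293 − 6×5 = 263 → no gain ✓.
6 of the 6 constraints hold; this profile is a separating equilibrium.

6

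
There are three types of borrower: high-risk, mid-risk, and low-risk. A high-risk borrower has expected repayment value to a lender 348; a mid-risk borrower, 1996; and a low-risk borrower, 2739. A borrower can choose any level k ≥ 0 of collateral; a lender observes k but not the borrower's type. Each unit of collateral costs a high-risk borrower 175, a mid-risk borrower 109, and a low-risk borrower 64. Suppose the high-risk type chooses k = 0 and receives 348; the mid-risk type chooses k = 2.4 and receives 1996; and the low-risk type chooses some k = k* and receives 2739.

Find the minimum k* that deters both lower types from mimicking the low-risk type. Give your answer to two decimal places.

High-risk type (on-path payoff 348) won't mimic when 348 ≥ 2739 − 175·k*, i.e. k* ≥ 13.66.
Mid-risk type (on-path payoff 1996 − 109×2.4 = 1734.4) won't mimic when 1734.4 ≥ 2739 − 109·k*, i.e. k* ≥ 9.22.
Both must hold, so k* = max(13.66, 9.22) = 13.66. The high-risk type's constraint binds.

13.66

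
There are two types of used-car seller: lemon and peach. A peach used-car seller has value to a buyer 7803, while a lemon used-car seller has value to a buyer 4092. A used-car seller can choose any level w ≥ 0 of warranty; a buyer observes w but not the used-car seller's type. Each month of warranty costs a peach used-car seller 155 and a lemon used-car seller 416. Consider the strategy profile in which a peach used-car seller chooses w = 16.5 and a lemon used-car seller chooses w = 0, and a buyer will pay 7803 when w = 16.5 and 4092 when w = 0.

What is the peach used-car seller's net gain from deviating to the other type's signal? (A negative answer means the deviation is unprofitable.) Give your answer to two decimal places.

-1153.50

Playing w = 16.5 the peach used-car seller receives 7803 − 155 × 16.5 = 5245.5.
Deviating to w = 0 yields 4092 instead.
Gain from deviating: 4092 − 5245.5 = -1153.50.
The gain is negative, so the peach type's incentive-compatibility constraint is satisfied.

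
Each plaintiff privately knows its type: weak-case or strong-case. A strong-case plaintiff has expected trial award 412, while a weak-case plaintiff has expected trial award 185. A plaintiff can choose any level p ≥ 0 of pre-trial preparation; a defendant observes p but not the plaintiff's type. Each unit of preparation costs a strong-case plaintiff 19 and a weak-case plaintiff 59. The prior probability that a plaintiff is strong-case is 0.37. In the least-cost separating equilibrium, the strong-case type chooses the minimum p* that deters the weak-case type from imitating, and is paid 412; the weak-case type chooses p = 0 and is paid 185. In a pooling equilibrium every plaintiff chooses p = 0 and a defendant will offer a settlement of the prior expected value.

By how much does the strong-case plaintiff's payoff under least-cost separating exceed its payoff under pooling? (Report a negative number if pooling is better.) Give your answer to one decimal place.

69.9

Least-cost separating signal: p* solves 185 = 412 − 59·p*, so p* = (412 − 185)/59 ≈ 3.8475.
Strong-case type's separating payoff: 412 − 19 × p* = 412 − 19 × (412 − 185)/59 = 412 − 4313/59 ≈ 338.898.
Pooling payoff: 0.37 × 412 + 0.63 × 185 = 268.99.
Difference: 338.898 − 268.99 = 69.908, i.e. 69.9 to one decimal place.
The strong-case type prefers to separate.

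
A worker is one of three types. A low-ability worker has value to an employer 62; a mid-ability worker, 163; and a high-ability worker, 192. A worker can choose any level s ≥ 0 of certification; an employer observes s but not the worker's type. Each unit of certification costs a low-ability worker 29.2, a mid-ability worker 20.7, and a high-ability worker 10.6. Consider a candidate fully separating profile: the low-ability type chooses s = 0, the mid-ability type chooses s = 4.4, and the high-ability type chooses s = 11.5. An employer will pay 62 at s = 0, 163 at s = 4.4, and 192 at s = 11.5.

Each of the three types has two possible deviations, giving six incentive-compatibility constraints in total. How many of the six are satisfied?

High-ability (own payoff 192 − 10.6×11.5 = 70.1): to s=0 gives 62 → no gain ✓; to s=4.4 gives 163 − 10.6×4.4 = 116.36 → profitable ✗.
Mid-ability (own payoff 163 − 20.7×4.4 = 71.92): to s=0 gives 62 → no gain ✓; to s=11.5 gives 192 − 20.7×11.5 = -46.05 → no gain ✓.
Low-ability (own payoff 62): to s=4.4 gives 163 − 29.2×4.4 = 34.52 → no gain ✓; to s=11.5 gives 192 − 29.2×11.5 = -143.8 → no gain ✓.
5 of the 6 constraints hold; not an equilibrium.

5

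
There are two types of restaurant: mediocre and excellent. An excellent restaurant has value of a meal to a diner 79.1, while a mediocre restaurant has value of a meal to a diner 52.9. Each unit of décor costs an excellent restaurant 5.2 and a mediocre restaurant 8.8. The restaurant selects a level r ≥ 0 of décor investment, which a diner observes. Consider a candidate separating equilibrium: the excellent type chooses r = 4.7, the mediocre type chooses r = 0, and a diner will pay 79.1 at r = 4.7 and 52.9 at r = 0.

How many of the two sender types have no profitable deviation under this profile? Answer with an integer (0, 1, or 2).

Excellent type: signal → 79.1 − 5.2 × 4.7 = 54.66; deviate to 0 → 52.9. IC holds (54.66 ≥ 52.9).
Mediocre type: stay at 0 → 52.9; mimic → 79.1 − 8.8 × 4.7 = 37.74. IC holds (52.9 ≥ 37.74).
2 of 2 constraints hold, so this is a separating equilibrium.

2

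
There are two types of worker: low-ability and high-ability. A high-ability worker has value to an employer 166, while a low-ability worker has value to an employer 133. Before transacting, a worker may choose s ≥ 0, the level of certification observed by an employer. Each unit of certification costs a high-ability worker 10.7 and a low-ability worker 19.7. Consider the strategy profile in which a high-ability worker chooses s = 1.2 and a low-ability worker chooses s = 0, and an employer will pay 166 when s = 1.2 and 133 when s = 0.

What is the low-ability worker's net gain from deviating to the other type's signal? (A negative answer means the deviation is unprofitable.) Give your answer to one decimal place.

Playing s = 0 the low-ability worker receives 133.
Deviating to s = 1.2 brings payment 166 at cost 19.7 × 1.2 = 23.64, netting 142.36.
Gain from deviating: 142.36 − 133 = 9.36, i.e. 9.4 to one decimal place.
The gain is positive, so the low-ability type's incentive-compatibility constraint is violated — this profile is not a separating equilibrium.

9.4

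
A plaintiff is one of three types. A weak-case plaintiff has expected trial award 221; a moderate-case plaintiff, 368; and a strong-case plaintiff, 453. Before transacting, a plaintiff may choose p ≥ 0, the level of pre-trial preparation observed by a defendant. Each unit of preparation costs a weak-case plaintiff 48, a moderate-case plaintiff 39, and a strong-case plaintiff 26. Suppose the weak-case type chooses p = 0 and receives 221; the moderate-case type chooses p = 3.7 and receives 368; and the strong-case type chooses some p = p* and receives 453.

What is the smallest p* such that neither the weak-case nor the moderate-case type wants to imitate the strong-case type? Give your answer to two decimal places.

Weak-case type (on-path payoff 221) won't mimic when 221 ≥ 453 − 48·p*, i.e. p* ≥ 4.83.
Moderate-case type (on-path payoff 368 − 39×3.7 = 223.7) won't mimic when 223.7 ≥ 453 − 39·p*, i.e. p* ≥ 5.88.
Both must hold, so p* = max(4.83, 5.88) = 5.88. The moderate-case type's constraint binds.

5.88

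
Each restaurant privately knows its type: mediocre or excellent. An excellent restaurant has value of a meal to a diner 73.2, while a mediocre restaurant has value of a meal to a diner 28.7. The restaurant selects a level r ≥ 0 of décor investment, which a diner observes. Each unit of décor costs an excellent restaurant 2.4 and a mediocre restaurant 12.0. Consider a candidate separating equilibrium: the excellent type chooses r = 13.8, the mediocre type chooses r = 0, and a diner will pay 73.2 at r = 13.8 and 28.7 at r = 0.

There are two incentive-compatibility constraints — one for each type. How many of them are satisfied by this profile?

2

Mediocre type: stay at 0 → 28.7; mimic → 73.2 − 12.0 × 13.8 = -92.4. IC holds (28.7 ≥ -92.4).
Excellent type: signal → 73.2 − 2.4 × 13.8 = 40.08; deviate to 0 → 28.7. IC holds (40.08 ≥ 28.7).
2 of 2 constraints hold, so this is a separating equilibrium.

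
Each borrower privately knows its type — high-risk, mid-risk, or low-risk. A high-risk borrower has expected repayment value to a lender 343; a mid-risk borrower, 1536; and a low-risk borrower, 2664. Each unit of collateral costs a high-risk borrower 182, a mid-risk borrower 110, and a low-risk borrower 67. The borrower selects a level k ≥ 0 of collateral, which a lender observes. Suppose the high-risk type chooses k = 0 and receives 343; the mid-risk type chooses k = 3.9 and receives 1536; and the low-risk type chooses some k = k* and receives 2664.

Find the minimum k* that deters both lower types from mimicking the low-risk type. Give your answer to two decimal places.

14.15

High-risk type (on-path payoff 343) won't mimic when 343 ≥ 2664 − 182·k*, i.e. k* ≥ 12.75.
Mid-risk type (on-path payoff 1536 − 110×3.9 = 1107) won't mimic when 1107 ≥ 2664 − 110·k*, i.e. k* ≥ 14.15.
Both must hold, so k* = max(12.75, 14.15) = 14.15. The mid-risk type's constraint binds.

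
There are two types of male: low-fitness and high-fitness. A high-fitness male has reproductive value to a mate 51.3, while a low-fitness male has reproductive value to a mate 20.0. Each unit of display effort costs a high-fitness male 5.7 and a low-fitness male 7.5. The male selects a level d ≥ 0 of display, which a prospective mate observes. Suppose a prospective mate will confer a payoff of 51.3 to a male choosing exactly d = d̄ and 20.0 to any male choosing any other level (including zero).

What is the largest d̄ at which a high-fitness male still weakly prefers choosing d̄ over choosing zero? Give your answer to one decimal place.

Choosing d̄ yields the high-fitness type 51.3 − 5.7·d̄; choosing zero yields 20.0.
The high-fitness type is indifferent at 51.3 − 5.7·d̄ = 20.0, i.e. d̄ = (51.3 − 20.0) / 5.7 ≈ 5.5.
For any d̄ above 5.5 the high-fitness type would rather pool at zero, so separation collapses.

5.5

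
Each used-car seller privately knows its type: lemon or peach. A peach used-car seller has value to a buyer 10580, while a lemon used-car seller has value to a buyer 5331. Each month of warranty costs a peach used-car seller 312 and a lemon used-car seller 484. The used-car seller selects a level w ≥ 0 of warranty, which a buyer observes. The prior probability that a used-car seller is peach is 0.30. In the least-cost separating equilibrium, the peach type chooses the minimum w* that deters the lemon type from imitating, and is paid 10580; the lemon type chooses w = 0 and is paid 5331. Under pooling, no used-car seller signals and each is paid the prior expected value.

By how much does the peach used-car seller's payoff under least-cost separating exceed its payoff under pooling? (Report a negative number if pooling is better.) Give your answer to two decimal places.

Least-cost separating signal: w* solves 5331 = 10580 − 484·w*, so w* = (10580 − 5331)/484 ≈ 10.8450.
Peach type's separating payoff: 10580 − 312 × w* = 10580 − 312 × (10580 − 5331)/484 = 10580 − 1637688/484 ≈ 7196.3471.
Pooling payoff: 0.30 × 10580 + 0.70 × 5331 = 6905.7.
Difference: 7196.3471 − 6905.7 = 290.6471, i.e. 290.65 to two decimal places.
The peach type prefers to separate.

290.65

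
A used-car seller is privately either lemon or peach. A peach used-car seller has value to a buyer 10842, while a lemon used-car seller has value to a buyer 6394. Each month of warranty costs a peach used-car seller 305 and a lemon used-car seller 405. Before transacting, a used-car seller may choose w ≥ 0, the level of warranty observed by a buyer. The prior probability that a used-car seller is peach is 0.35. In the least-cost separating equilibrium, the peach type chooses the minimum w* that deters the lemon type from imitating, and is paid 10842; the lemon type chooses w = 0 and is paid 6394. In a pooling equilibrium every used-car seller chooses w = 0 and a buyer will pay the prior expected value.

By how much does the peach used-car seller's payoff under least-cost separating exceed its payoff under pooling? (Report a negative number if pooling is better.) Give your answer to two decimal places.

-458.53

Least-cost separating signal: w* solves 6394 = 10842 − 405·w*, so w* = (10842 − 6394)/405 ≈ 10.9827.
Peach type's separating payoff: 10842 − 305 × w* = 10842 − 305 × (10842 − 6394)/405 = 10842 − 1356640/405 ≈ 7492.2716.
Pooling payoff: 0.35 × 10842 + 0.65 × 6394 = 7950.8.
Difference: 7492.2716 − 7950.8 = -458.5284, i.e. -458.53 to two decimal places.
The peach type would prefer the pooling outcome.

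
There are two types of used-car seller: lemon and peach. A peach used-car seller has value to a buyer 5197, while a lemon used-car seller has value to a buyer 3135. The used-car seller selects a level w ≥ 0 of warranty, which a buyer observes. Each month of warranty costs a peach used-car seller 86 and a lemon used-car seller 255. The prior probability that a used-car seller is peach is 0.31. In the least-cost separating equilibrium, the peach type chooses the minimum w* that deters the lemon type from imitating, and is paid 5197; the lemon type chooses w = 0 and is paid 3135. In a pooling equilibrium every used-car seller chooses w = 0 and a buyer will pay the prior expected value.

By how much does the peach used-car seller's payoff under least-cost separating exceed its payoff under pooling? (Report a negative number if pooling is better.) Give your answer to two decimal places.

Least-cost separating signal: w* solves 3135 = 5197 − 255·w*, so w* = (5197 − 3135)/255 ≈ 8.0863.
Peach type's separating payoff: 5197 − 86 × w* = 5197 − 86 × (5197 − 3135)/255 = 5197 − 177332/255 ≈ 4501.5804.
Pooling payoff: 0.31 × 5197 + 0.69 × 3135 = 3774.22.
Difference: 4501.5804 − 3774.22 = 727.3604, i.e. 727.36 to two decimal places.
The peach type prefers to separate.

727.36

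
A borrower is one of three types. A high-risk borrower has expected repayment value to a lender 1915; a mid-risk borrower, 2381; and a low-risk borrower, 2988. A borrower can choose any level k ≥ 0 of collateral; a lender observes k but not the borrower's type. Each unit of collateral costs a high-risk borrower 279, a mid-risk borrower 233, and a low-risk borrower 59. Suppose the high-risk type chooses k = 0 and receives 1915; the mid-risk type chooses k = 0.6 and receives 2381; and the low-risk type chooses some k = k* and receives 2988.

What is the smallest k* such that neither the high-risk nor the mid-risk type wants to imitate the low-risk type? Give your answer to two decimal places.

Mid-risk type (on-path payoff 2381 − 233×0.6 = 2241.2) won't mimic when 2241.2 ≥ 2988 − 233·k*, i.e. k* ≥ 3.21.
High-risk type (on-path payoff 1915) won't mimic when 1915 ≥ 2988 − 279·k*, i.e. k* ≥ 3.85.
Both must hold, so k* = max(3.85, 3.21) = 3.85. The high-risk type's constraint binds.

3.85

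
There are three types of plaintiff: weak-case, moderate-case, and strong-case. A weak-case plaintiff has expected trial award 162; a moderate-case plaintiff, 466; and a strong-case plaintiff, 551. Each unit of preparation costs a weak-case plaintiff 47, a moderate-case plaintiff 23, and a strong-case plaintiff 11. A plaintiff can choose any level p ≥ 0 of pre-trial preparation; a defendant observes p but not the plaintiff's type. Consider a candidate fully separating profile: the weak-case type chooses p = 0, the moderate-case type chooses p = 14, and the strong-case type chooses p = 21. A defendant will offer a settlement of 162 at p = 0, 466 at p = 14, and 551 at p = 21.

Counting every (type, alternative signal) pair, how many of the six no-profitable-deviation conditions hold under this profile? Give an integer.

Strong-case (own payoff 551 − 11×21 = 320): to p=0 gives 162 → no gain ✓; to p=14 gives 466 − 11×14 = 312 → no gain ✓.
Weak-case (own payoff 162): to p=14 gives 466 − 47×14 = -192 → no gain ✓; to p=21 gives 551 − 47×21 = -436 → no gain ✓.
Moderate-case (own payoff 466 − 23×14 = 144): to p=0 gives 162 → profitable ✗; to p=21 gives 551 − 23×21 = 68 → no gain ✓.
5 of the 6 constraints hold; not an equilibrium.

5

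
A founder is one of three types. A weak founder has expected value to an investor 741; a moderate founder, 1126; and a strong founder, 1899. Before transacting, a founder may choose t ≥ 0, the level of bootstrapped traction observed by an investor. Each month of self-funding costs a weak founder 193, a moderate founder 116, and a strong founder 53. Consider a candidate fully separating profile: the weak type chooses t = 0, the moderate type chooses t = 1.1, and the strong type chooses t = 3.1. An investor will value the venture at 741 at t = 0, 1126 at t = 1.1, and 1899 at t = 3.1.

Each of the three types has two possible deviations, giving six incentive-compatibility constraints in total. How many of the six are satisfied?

3

Weak (own payoff 741): to t=1.1 gives 1126 − 193×1.1 = 913.7 → profitable ✗; to t=3.1 gives 1899 − 193×3.1 = 1300.7 → profitable ✗.
Moderate (own payoff 1126 − 116×1.1 = 998.4): to t=0 gives 741 → no gain ✓; to t=3.1 gives 1899 − 116×3.1 = 1539.4 → profitable ✗.
Strong (own payoff 1899 − 53×3.1 = 1734.7): to t=0 gives 741 → no gain ✓; to t=1.1 gives 1126 − 53×1.1 = 1067.7 → no gain ✓.
3 of the 6 constraints hold; not an equilibrium.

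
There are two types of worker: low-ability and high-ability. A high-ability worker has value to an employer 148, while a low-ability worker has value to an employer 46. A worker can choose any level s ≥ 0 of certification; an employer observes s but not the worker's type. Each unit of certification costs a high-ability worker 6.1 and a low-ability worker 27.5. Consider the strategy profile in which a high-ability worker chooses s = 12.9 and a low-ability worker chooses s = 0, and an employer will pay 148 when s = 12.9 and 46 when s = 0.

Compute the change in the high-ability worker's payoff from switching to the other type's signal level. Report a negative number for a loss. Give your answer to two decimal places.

Playing s = 12.9 the high-ability worker receives 148 − 6.1 × 12.9 = 69.31.
Deviating to s = 0 yields 46 instead.
Gain from deviating: 46 − 69.31 = -23.31.
The gain is negative, so the high-ability type's incentive-compatibility constraint is satisfied.

-23.31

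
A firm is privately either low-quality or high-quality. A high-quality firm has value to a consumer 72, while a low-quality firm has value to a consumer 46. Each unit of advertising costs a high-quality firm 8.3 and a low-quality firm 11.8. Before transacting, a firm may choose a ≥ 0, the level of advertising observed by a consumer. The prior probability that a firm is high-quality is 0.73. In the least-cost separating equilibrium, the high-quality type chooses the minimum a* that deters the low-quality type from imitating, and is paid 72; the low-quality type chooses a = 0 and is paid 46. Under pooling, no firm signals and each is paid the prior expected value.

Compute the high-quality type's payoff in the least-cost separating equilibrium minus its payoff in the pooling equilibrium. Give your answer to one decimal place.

-11.3

Least-cost separating signal: a* solves 46 = 72 − 11.8·a*, so a* = (72 − 46)/11.8 ≈ 2.2034.
High-quality type's separating payoff: 72 − 8.3 × a* = 72 − 8.3 × (72 − 46)/11.8 = 72 − 215.8/11.8 ≈ 53.712.
Pooling payoff: 0.73 × 72 + 0.27 × 46 = 64.98.
Difference: 53.712 − 64.98 = -11.268, i.e. -11.3 to one decimal place.
The high-quality type would prefer the pooling outcome.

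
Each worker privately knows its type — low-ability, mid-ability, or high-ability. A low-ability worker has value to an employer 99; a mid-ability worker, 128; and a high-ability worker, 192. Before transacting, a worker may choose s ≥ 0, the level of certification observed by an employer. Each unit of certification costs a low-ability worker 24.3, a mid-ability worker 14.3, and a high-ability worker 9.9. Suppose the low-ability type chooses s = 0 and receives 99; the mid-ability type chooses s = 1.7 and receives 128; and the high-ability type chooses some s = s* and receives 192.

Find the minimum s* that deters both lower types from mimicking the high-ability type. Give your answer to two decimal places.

6.18

Low-ability type (on-path payoff 99) won't mimic when 99 ≥ 192 − 24.3·s*, i.e. s* ≥ 3.83.
Mid-ability type (on-path payoff 128 − 14.3×1.7 = 103.69) won't mimic when 103.69 ≥ 192 − 14.3·s*, i.e. s* ≥ 6.18.
Both must hold, so s* = max(3.83, 6.18) = 6.18. The mid-ability type's constraint binds.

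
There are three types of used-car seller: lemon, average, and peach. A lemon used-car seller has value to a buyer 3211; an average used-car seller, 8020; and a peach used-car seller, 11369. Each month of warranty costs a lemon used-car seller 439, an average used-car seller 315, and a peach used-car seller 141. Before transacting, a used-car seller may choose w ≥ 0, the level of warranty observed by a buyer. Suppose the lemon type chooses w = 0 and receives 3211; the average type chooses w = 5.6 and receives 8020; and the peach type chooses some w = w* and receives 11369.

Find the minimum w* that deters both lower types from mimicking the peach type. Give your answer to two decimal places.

Average type (on-path payoff 8020 − 315×5.6 = 6256) won't mimic when 6256 ≥ 11369 − 315·w*, i.e. w* ≥ 16.23.
Lemon type (on-path payoff 3211) won't mimic when 3211 ≥ 11369 − 439·w*, i.e. w* ≥ 18.58.
Both must hold, so w* = max(18.58, 16.23) = 18.58. The lemon type's constraint binds.

18.58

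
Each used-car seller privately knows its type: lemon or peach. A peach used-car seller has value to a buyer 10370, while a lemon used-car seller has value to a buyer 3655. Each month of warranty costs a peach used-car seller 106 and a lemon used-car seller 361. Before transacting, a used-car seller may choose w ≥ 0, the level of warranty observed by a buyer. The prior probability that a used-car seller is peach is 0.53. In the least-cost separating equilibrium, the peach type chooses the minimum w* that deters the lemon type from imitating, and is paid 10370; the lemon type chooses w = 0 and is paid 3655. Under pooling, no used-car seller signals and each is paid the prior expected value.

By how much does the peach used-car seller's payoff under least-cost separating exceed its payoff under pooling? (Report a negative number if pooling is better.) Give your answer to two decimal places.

Least-cost separating signal: w* solves 3655 = 10370 − 361·w*, so w* = (10370 − 3655)/361 ≈ 18.6011.
Peach type's separating payoff: 10370 − 106 × w* = 10370 − 106 × (10370 − 3655)/361 = 10370 − 711790/361 ≈ 8398.2825.
Pooling payoff: 0.53 × 10370 + 0.47 × 3655 = 7213.95.
Difference: 8398.2825 − 7213.95 = 1184.3325, i.e. 1184.33 to two decimal places.
The peach type prefers to separate.

1184.33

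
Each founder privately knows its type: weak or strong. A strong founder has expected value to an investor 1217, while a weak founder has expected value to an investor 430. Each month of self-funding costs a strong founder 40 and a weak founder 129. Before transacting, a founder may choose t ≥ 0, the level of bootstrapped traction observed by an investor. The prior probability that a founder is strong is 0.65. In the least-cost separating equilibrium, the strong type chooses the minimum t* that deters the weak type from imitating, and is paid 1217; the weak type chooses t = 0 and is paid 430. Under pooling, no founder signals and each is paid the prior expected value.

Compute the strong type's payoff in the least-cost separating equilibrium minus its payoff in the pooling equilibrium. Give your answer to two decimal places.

Least-cost separating signal: t* solves 430 = 1217 − 129·t*, so t* = (1217 − 430)/129 ≈ 6.1008.
Strong type's separating payoff: 1217 − 40 × t* = 1217 − 40 × (1217 − 430)/129 = 1217 − 31480/129 ≈ 972.9690.
Pooling payoff: 0.65 × 1217 + 0.35 × 430 = 941.55.
Difference: 972.9690 − 941.55 = 31.419, i.e. 31.42 to two decimal places.
The strong type prefers to separate.

31.42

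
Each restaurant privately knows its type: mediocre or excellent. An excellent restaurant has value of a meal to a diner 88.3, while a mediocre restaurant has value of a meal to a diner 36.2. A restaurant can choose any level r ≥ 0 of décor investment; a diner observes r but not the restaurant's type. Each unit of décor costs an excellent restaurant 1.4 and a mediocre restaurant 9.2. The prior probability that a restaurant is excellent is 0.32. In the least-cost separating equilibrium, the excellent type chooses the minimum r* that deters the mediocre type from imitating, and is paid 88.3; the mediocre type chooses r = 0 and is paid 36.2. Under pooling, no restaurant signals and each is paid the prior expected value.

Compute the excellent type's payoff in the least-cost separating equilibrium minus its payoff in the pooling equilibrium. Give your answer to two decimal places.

27.50

Least-cost separating signal: r* solves 36.2 = 88.3 − 9.2·r*, so r* = (88.3 − 36.2)/9.2 ≈ 5.6630.
Excellent type's separating payoff: 88.3 − 1.4 × r* = 88.3 − 1.4 × (88.3 − 36.2)/9.2 = 88.3 − 72.94/9.2 ≈ 80.3717.
Pooling payoff: 0.32 × 88.3 + 0.68 × 36.2 = 52.872.
Difference: 80.3717 − 52.872 = 27.4997, i.e. 27.50 to two decimal places.
The excellent type prefers to separate.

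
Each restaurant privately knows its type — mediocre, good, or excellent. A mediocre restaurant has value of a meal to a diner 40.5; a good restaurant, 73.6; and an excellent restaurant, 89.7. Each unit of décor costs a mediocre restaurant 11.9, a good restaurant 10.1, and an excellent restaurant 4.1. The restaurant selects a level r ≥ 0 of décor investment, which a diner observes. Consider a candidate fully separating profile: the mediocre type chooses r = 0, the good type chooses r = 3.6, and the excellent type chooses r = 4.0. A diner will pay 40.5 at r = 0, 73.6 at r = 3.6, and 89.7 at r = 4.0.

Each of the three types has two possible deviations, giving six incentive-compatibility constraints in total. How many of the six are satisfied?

Mediocre (own payoff 40.5): to r=3.6 gives 73.6 − 11.9×3.6 = 30.76 → no gain ✓; to r=4.0 gives 89.7 − 11.9×4.0 = 42.1 → profitable ✗.
Good (own payoff 73.6 − 10.1×3.6 = 37.24): to r=0 gives 40.5 → profitable ✗; to r=4.0 gives 89.7 − 10.1×4.0 = 49.3 → profitable ✗.
Excellent (own payoff 89.7 − 4.1×4.0 = 73.3): to r=0 gives 40.5 → no gain ✓; to r=3.6 gives 73.6 − 4.1×3.6 = 58.84 → no gain ✓.
3 of the 6 constraints hold; not an equilibrium.

3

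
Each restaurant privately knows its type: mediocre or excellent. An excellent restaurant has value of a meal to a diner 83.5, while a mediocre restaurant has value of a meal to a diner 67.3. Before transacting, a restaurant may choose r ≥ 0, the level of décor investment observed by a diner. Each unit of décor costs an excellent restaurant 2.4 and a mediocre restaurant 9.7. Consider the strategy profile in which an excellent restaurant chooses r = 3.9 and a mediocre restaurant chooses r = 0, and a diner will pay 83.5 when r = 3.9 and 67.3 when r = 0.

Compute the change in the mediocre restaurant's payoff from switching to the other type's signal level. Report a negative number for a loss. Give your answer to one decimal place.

Playing r = 0 the mediocre restaurant receives 67.3.
Deviating to r = 3.9 brings payment 83.5 at cost 9.7 × 3.9 = 37.83, netting 45.67.
Gain from deviating: 45.67 − 67.3 = -21.63, i.e. -21.6 to one decimal place.
The gain is negative, so the mediocre type's incentive-compatibility constraint is satisfied.

-21.6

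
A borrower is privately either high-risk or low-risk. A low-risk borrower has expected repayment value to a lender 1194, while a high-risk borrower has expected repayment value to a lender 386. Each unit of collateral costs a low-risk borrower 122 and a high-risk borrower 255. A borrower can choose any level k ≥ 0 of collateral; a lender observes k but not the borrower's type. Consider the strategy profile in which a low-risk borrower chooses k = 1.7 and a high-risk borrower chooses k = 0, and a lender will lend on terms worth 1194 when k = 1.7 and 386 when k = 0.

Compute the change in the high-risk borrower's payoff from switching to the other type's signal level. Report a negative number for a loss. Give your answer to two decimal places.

374.50

Playing k = 0 the high-risk borrower receives 386.
Deviating to k = 1.7 brings payment 1194 at cost 255 × 1.7 = 433.5, netting 760.5.
Gain from deviating: 760.5 − 386 = 374.50.
The gain is positive, so the high-risk type's incentive-compatibility constraint is violated — this profile is not a separating equilibrium.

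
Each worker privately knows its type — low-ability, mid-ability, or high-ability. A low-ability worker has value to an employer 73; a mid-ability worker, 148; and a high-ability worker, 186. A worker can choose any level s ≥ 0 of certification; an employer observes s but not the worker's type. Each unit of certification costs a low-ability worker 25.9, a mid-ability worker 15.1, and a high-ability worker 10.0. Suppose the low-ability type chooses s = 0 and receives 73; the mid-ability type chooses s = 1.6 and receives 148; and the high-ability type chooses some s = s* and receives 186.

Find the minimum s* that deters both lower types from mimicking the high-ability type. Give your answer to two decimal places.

4.36

Mid-ability type (on-path payoff 148 − 15.1×1.6 = 123.84) won't mimic when 123.84 ≥ 186 − 15.1·s*, i.e. s* ≥ 4.12.
Low-ability type (on-path payoff 73) won't mimic when 73 ≥ 186 − 25.9·s*, i.e. s* ≥ 4.36.
Both must hold, so s* = max(4.36, 4.12) = 4.36. The low-ability type's constraint binds.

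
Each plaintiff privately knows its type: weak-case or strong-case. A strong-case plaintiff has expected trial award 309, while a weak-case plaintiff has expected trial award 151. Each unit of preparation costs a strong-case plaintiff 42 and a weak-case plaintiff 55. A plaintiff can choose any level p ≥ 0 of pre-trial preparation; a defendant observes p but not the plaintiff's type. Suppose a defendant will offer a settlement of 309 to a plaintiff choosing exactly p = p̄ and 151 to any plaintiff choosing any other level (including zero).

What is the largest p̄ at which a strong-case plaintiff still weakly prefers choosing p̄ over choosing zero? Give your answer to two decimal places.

3.76

Choosing p̄ yields the strong-case type 309 − 42·p̄; choosing zero yields 151.
The strong-case type is indifferent at 309 − 42·p̄ = 151, i.e. p̄ = (309 − 151) / 42 ≈ 3.76.
For any p̄ above 3.76 the strong-case type would rather pool at zero, so separation collapses.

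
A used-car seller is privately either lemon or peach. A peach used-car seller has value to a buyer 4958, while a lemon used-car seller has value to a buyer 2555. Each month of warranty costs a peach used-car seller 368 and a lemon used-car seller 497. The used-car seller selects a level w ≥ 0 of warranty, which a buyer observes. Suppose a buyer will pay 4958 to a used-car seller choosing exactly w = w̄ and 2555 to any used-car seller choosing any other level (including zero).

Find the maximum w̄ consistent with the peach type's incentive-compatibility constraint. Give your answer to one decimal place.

Choosing w̄ yields the peach type 4958 − 368·w̄; choosing zero yields 2555.
The peach type is indifferent at 4958 − 368·w̄ = 2555, i.e. w̄ = (4958 − 2555) / 368 ≈ 6.5.
For any w̄ above 6.5 the peach type would rather pool at zero, so separation collapses.

6.5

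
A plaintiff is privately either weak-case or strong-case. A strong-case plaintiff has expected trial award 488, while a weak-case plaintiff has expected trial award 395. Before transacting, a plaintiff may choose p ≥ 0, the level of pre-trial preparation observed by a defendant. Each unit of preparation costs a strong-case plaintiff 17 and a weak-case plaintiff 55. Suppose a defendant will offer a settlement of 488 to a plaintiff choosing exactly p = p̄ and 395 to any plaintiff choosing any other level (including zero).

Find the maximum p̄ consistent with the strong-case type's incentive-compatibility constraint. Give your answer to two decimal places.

5.47

Choosing p̄ yields the strong-case type 488 − 17·p̄; choosing zero yields 395.
The strong-case type is indifferent at 488 − 17·p̄ = 395, i.e. p̄ = (488 − 395) / 17 ≈ 5.47.
For any p̄ above 5.47 the strong-case type would rather pool at zero, so separation collapses.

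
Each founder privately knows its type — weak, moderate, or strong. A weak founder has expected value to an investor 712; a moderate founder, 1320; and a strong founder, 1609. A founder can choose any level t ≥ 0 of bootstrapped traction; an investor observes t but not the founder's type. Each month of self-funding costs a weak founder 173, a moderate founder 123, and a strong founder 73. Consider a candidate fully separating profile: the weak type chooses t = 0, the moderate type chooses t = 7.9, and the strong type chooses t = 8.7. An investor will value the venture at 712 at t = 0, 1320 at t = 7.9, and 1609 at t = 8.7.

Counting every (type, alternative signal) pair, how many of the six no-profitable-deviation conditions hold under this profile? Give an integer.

4

Strong (own payoff 1609 − 73×8.7 = 973.9): to t=0 gives 712 → no gain ✓; to t=7.9 gives 1320 − 73×7.9 = 743.3 → no gain ✓.
Weak (own payoff 712): to t=7.9 gives 1320 − 173×7.9 = -46.7 → no gain ✓; to t=8.7 gives 1609 − 173×8.7 = 103.9 → no gain ✓.
Moderate (own payoff 1320 − 123×7.9 = 348.3): to t=0 gives 712 → profitable ✗; to t=8.7 gives 1609 − 123×8.7 = 538.9 → profitable ✗.
4 of the 6 constraints hold; not an equilibrium.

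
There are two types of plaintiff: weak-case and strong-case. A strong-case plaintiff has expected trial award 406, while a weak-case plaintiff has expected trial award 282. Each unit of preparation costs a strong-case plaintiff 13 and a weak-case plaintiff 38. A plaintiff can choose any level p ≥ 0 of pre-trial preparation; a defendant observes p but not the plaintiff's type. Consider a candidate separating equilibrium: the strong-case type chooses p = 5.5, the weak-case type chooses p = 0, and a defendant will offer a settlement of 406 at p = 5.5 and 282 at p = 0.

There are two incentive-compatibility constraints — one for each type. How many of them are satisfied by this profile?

Strong-case type: signal → 406 − 13 × 5.5 = 334.5; deviate to 0 → 282. IC holds (334.5 ≥ 282).
Weak-case type: stay at 0 → 282; mimic → 406 − 38 × 5.5 = 197. IC holds (282 ≥ 197).
2 of 2 constraints hold, so this is a separating equilibrium.

2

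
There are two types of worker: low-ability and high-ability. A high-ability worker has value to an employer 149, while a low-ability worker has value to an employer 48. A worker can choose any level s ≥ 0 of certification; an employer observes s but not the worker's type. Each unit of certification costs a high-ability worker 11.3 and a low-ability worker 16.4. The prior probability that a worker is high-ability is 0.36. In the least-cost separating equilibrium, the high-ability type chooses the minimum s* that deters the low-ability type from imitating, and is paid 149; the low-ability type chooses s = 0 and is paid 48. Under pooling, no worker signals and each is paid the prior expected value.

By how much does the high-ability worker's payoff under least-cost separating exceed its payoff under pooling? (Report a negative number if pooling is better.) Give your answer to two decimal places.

Least-cost separating signal: s* solves 48 = 149 − 16.4·s*, so s* = (149 − 48)/16.4 ≈ 6.1585.
High-ability type's separating payoff: 149 − 11.3 × s* = 149 − 11.3 × (149 − 48)/16.4 = 149 − 1141.3/16.4 ≈ 79.4085.
Pooling payoff: 0.36 × 149 + 0.64 × 48 = 84.36.
Difference: 79.4085 − 84.36 = -4.9515, i.e. -4.95 to two decimal places.
The high-ability type would prefer the pooling outcome.

-4.95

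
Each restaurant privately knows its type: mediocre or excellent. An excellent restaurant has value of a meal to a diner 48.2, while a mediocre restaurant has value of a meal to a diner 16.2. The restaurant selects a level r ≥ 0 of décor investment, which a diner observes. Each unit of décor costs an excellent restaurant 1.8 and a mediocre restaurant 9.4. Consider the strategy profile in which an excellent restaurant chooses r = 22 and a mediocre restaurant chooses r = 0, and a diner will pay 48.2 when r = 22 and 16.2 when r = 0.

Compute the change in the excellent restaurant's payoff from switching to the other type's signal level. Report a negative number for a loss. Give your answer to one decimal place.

Playing r = 22 the excellent restaurant receives 48.2 − 1.8 × 22 = 8.6.
Deviating to r = 0 yields 16.2 instead.
Gain from deviating: 16.2 − 8.6 = 7.6.
The gain is positive, so the excellent type's incentive-compatibility constraint is violated — this profile is not a separating equilibrium.

7.6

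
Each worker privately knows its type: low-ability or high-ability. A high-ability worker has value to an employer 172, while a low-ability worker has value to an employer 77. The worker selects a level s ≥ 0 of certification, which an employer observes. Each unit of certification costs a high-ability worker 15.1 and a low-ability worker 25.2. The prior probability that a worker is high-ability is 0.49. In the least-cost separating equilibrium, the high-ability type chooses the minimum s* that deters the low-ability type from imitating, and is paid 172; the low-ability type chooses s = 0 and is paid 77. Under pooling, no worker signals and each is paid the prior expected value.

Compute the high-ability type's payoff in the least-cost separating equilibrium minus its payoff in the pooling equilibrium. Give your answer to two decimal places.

Least-cost separating signal: s* solves 77 = 172 − 25.2·s*, so s* = (172 − 77)/25.2 ≈ 3.7698.
High-ability type's separating payoff: 172 − 15.1 × s* = 172 − 15.1 × (172 − 77)/25.2 = 172 − 1434.5/25.2 ≈ 115.0754.
Pooling payoff: 0.49 × 172 + 0.51 × 77 = 123.55.
Difference: 115.0754 − 123.55 = -8.4746, i.e. -8.47 to two decimal places.
The high-ability type would prefer the pooling outcome.

-8.47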